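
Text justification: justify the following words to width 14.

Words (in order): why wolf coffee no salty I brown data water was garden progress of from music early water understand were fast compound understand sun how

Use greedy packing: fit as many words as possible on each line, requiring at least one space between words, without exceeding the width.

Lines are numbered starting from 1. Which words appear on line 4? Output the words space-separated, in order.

Line 1: ['why', 'wolf'] (min_width=8, slack=6)
Line 2: ['coffee', 'no'] (min_width=9, slack=5)
Line 3: ['salty', 'I', 'brown'] (min_width=13, slack=1)
Line 4: ['data', 'water', 'was'] (min_width=14, slack=0)
Line 5: ['garden'] (min_width=6, slack=8)
Line 6: ['progress', 'of'] (min_width=11, slack=3)
Line 7: ['from', 'music'] (min_width=10, slack=4)
Line 8: ['early', 'water'] (min_width=11, slack=3)
Line 9: ['understand'] (min_width=10, slack=4)
Line 10: ['were', 'fast'] (min_width=9, slack=5)
Line 11: ['compound'] (min_width=8, slack=6)
Line 12: ['understand', 'sun'] (min_width=14, slack=0)
Line 13: ['how'] (min_width=3, slack=11)

Answer: data water was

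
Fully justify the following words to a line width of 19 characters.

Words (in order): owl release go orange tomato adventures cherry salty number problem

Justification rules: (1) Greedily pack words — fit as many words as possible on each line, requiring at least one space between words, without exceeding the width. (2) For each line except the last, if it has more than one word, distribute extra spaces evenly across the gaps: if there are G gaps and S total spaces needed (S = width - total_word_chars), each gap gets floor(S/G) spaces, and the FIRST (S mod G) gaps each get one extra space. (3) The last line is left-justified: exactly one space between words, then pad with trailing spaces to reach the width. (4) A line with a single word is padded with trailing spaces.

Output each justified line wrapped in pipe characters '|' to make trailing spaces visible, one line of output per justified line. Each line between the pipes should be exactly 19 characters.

Line 1: ['owl', 'release', 'go'] (min_width=14, slack=5)
Line 2: ['orange', 'tomato'] (min_width=13, slack=6)
Line 3: ['adventures', 'cherry'] (min_width=17, slack=2)
Line 4: ['salty', 'number'] (min_width=12, slack=7)
Line 5: ['problem'] (min_width=7, slack=12)

Answer: |owl    release   go|
|orange       tomato|
|adventures   cherry|
|salty        number|
|problem            |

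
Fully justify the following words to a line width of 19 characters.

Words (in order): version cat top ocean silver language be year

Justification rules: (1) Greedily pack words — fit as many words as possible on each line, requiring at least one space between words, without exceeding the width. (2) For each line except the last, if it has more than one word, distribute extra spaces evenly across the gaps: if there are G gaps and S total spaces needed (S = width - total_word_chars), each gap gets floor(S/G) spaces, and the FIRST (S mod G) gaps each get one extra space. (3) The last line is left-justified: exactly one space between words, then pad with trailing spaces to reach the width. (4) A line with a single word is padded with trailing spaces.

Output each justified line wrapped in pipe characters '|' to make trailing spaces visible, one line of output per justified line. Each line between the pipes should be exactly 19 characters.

Answer: |version   cat   top|
|ocean        silver|
|language be year   |

Derivation:
Line 1: ['version', 'cat', 'top'] (min_width=15, slack=4)
Line 2: ['ocean', 'silver'] (min_width=12, slack=7)
Line 3: ['language', 'be', 'year'] (min_width=16, slack=3)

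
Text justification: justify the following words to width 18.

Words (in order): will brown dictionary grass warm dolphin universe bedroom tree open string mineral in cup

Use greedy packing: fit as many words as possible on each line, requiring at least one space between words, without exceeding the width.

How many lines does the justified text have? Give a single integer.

Line 1: ['will', 'brown'] (min_width=10, slack=8)
Line 2: ['dictionary', 'grass'] (min_width=16, slack=2)
Line 3: ['warm', 'dolphin'] (min_width=12, slack=6)
Line 4: ['universe', 'bedroom'] (min_width=16, slack=2)
Line 5: ['tree', 'open', 'string'] (min_width=16, slack=2)
Line 6: ['mineral', 'in', 'cup'] (min_width=14, slack=4)
Total lines: 6

Answer: 6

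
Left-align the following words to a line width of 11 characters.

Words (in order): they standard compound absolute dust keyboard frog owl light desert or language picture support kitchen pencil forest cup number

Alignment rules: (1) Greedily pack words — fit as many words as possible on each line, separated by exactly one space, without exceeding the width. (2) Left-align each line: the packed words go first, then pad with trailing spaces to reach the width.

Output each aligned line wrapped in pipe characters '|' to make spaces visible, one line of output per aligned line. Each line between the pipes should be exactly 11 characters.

Answer: |they       |
|standard   |
|compound   |
|absolute   |
|dust       |
|keyboard   |
|frog owl   |
|light      |
|desert or  |
|language   |
|picture    |
|support    |
|kitchen    |
|pencil     |
|forest cup |
|number     |

Derivation:
Line 1: ['they'] (min_width=4, slack=7)
Line 2: ['standard'] (min_width=8, slack=3)
Line 3: ['compound'] (min_width=8, slack=3)
Line 4: ['absolute'] (min_width=8, slack=3)
Line 5: ['dust'] (min_width=4, slack=7)
Line 6: ['keyboard'] (min_width=8, slack=3)
Line 7: ['frog', 'owl'] (min_width=8, slack=3)
Line 8: ['light'] (min_width=5, slack=6)
Line 9: ['desert', 'or'] (min_width=9, slack=2)
Line 10: ['language'] (min_width=8, slack=3)
Line 11: ['picture'] (min_width=7, slack=4)
Line 12: ['support'] (min_width=7, slack=4)
Line 13: ['kitchen'] (min_width=7, slack=4)
Line 14: ['pencil'] (min_width=6, slack=5)
Line 15: ['forest', 'cup'] (min_width=10, slack=1)
Line 16: ['number'] (min_width=6, slack=5)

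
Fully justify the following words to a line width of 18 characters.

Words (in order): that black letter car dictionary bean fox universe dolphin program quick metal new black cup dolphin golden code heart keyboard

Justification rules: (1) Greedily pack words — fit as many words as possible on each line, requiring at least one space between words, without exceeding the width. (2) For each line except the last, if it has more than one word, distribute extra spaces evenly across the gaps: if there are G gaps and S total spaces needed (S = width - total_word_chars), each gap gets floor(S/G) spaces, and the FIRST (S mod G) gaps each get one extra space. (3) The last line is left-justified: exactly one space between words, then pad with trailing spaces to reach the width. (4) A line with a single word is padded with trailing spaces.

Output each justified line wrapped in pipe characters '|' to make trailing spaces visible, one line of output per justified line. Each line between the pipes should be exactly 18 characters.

Answer: |that  black letter|
|car     dictionary|
|bean  fox universe|
|dolphin    program|
|quick   metal  new|
|black  cup dolphin|
|golden  code heart|
|keyboard          |

Derivation:
Line 1: ['that', 'black', 'letter'] (min_width=17, slack=1)
Line 2: ['car', 'dictionary'] (min_width=14, slack=4)
Line 3: ['bean', 'fox', 'universe'] (min_width=17, slack=1)
Line 4: ['dolphin', 'program'] (min_width=15, slack=3)
Line 5: ['quick', 'metal', 'new'] (min_width=15, slack=3)
Line 6: ['black', 'cup', 'dolphin'] (min_width=17, slack=1)
Line 7: ['golden', 'code', 'heart'] (min_width=17, slack=1)
Line 8: ['keyboard'] (min_width=8, slack=10)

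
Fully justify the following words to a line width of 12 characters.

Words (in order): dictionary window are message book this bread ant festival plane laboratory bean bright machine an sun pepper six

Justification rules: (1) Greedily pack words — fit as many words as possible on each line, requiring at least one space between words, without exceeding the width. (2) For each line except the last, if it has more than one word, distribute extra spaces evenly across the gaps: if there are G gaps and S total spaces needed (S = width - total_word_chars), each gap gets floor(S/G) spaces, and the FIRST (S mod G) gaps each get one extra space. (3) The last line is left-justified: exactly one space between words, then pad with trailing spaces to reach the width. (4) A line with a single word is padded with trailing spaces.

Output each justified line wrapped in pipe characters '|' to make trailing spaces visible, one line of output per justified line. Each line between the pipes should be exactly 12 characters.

Line 1: ['dictionary'] (min_width=10, slack=2)
Line 2: ['window', 'are'] (min_width=10, slack=2)
Line 3: ['message', 'book'] (min_width=12, slack=0)
Line 4: ['this', 'bread'] (min_width=10, slack=2)
Line 5: ['ant', 'festival'] (min_width=12, slack=0)
Line 6: ['plane'] (min_width=5, slack=7)
Line 7: ['laboratory'] (min_width=10, slack=2)
Line 8: ['bean', 'bright'] (min_width=11, slack=1)
Line 9: ['machine', 'an'] (min_width=10, slack=2)
Line 10: ['sun', 'pepper'] (min_width=10, slack=2)
Line 11: ['six'] (min_width=3, slack=9)

Answer: |dictionary  |
|window   are|
|message book|
|this   bread|
|ant festival|
|plane       |
|laboratory  |
|bean  bright|
|machine   an|
|sun   pepper|
|six         |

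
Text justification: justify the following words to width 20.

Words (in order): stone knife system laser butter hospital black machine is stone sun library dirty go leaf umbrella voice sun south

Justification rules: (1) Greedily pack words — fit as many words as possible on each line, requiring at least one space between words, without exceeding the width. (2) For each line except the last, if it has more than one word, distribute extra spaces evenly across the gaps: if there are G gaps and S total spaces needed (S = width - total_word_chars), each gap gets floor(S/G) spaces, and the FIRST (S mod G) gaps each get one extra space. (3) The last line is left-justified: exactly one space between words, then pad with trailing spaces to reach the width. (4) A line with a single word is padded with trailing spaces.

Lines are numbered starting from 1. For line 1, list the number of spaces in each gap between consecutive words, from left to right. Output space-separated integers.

Answer: 2 2

Derivation:
Line 1: ['stone', 'knife', 'system'] (min_width=18, slack=2)
Line 2: ['laser', 'butter'] (min_width=12, slack=8)
Line 3: ['hospital', 'black'] (min_width=14, slack=6)
Line 4: ['machine', 'is', 'stone', 'sun'] (min_width=20, slack=0)
Line 5: ['library', 'dirty', 'go'] (min_width=16, slack=4)
Line 6: ['leaf', 'umbrella', 'voice'] (min_width=19, slack=1)
Line 7: ['sun', 'south'] (min_width=9, slack=11)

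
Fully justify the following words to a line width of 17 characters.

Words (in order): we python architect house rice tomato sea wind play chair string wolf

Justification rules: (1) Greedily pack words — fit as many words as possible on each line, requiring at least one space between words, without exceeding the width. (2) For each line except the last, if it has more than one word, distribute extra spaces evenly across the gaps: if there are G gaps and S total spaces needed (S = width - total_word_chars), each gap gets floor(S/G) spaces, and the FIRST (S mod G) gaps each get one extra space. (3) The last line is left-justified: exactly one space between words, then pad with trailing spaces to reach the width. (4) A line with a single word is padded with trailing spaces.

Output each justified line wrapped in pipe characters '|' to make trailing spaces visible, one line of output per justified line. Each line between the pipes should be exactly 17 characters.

Line 1: ['we', 'python'] (min_width=9, slack=8)
Line 2: ['architect', 'house'] (min_width=15, slack=2)
Line 3: ['rice', 'tomato', 'sea'] (min_width=15, slack=2)
Line 4: ['wind', 'play', 'chair'] (min_width=15, slack=2)
Line 5: ['string', 'wolf'] (min_width=11, slack=6)

Answer: |we         python|
|architect   house|
|rice  tomato  sea|
|wind  play  chair|
|string wolf      |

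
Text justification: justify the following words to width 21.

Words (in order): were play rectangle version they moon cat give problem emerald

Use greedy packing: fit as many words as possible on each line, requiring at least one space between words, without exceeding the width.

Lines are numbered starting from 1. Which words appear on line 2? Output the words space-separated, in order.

Answer: version they moon cat

Derivation:
Line 1: ['were', 'play', 'rectangle'] (min_width=19, slack=2)
Line 2: ['version', 'they', 'moon', 'cat'] (min_width=21, slack=0)
Line 3: ['give', 'problem', 'emerald'] (min_width=20, slack=1)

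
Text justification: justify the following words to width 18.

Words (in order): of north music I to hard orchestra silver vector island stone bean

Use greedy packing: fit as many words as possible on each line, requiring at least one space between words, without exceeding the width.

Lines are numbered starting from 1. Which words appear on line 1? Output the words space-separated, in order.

Line 1: ['of', 'north', 'music', 'I'] (min_width=16, slack=2)
Line 2: ['to', 'hard', 'orchestra'] (min_width=17, slack=1)
Line 3: ['silver', 'vector'] (min_width=13, slack=5)
Line 4: ['island', 'stone', 'bean'] (min_width=17, slack=1)

Answer: of north music I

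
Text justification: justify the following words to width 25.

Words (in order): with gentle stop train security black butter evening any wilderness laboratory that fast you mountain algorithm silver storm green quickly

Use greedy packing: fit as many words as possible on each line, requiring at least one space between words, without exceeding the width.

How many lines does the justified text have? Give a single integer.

Line 1: ['with', 'gentle', 'stop', 'train'] (min_width=22, slack=3)
Line 2: ['security', 'black', 'butter'] (min_width=21, slack=4)
Line 3: ['evening', 'any', 'wilderness'] (min_width=22, slack=3)
Line 4: ['laboratory', 'that', 'fast', 'you'] (min_width=24, slack=1)
Line 5: ['mountain', 'algorithm', 'silver'] (min_width=25, slack=0)
Line 6: ['storm', 'green', 'quickly'] (min_width=19, slack=6)
Total lines: 6

Answer: 6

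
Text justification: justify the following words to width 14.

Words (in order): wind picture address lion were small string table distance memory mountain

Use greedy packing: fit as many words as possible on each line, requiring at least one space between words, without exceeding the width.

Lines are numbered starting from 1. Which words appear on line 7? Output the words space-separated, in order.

Line 1: ['wind', 'picture'] (min_width=12, slack=2)
Line 2: ['address', 'lion'] (min_width=12, slack=2)
Line 3: ['were', 'small'] (min_width=10, slack=4)
Line 4: ['string', 'table'] (min_width=12, slack=2)
Line 5: ['distance'] (min_width=8, slack=6)
Line 6: ['memory'] (min_width=6, slack=8)
Line 7: ['mountain'] (min_width=8, slack=6)

Answer: mountain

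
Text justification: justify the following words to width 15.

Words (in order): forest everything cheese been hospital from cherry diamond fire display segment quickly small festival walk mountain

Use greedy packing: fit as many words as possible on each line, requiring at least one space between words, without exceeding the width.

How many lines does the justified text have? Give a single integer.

Answer: 9

Derivation:
Line 1: ['forest'] (min_width=6, slack=9)
Line 2: ['everything'] (min_width=10, slack=5)
Line 3: ['cheese', 'been'] (min_width=11, slack=4)
Line 4: ['hospital', 'from'] (min_width=13, slack=2)
Line 5: ['cherry', 'diamond'] (min_width=14, slack=1)
Line 6: ['fire', 'display'] (min_width=12, slack=3)
Line 7: ['segment', 'quickly'] (min_width=15, slack=0)
Line 8: ['small', 'festival'] (min_width=14, slack=1)
Line 9: ['walk', 'mountain'] (min_width=13, slack=2)
Total lines: 9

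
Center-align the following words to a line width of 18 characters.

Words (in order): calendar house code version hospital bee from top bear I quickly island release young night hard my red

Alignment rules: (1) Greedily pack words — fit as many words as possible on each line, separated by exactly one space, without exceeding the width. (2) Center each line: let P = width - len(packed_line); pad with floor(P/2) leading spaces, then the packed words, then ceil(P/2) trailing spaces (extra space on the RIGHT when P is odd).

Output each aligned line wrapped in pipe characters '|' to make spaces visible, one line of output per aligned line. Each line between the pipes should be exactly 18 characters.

Line 1: ['calendar', 'house'] (min_width=14, slack=4)
Line 2: ['code', 'version'] (min_width=12, slack=6)
Line 3: ['hospital', 'bee', 'from'] (min_width=17, slack=1)
Line 4: ['top', 'bear', 'I', 'quickly'] (min_width=18, slack=0)
Line 5: ['island', 'release'] (min_width=14, slack=4)
Line 6: ['young', 'night', 'hard'] (min_width=16, slack=2)
Line 7: ['my', 'red'] (min_width=6, slack=12)

Answer: |  calendar house  |
|   code version   |
|hospital bee from |
|top bear I quickly|
|  island release  |
| young night hard |
|      my red      |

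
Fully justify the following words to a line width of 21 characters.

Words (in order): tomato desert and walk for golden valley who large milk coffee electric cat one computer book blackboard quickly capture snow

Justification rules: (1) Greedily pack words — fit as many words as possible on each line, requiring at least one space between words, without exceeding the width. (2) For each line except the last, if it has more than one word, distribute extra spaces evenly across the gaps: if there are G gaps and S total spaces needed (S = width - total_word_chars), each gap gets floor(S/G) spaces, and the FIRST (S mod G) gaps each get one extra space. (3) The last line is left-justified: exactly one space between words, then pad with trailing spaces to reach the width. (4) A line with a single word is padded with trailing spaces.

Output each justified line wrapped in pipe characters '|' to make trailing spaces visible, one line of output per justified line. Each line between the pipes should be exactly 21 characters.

Line 1: ['tomato', 'desert', 'and'] (min_width=17, slack=4)
Line 2: ['walk', 'for', 'golden'] (min_width=15, slack=6)
Line 3: ['valley', 'who', 'large', 'milk'] (min_width=21, slack=0)
Line 4: ['coffee', 'electric', 'cat'] (min_width=19, slack=2)
Line 5: ['one', 'computer', 'book'] (min_width=17, slack=4)
Line 6: ['blackboard', 'quickly'] (min_width=18, slack=3)
Line 7: ['capture', 'snow'] (min_width=12, slack=9)

Answer: |tomato   desert   and|
|walk    for    golden|
|valley who large milk|
|coffee  electric  cat|
|one   computer   book|
|blackboard    quickly|
|capture snow         |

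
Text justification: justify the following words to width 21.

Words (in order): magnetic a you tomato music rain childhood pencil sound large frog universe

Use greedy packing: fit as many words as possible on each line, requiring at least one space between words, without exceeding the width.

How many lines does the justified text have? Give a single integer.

Answer: 4

Derivation:
Line 1: ['magnetic', 'a', 'you', 'tomato'] (min_width=21, slack=0)
Line 2: ['music', 'rain', 'childhood'] (min_width=20, slack=1)
Line 3: ['pencil', 'sound', 'large'] (min_width=18, slack=3)
Line 4: ['frog', 'universe'] (min_width=13, slack=8)
Total lines: 4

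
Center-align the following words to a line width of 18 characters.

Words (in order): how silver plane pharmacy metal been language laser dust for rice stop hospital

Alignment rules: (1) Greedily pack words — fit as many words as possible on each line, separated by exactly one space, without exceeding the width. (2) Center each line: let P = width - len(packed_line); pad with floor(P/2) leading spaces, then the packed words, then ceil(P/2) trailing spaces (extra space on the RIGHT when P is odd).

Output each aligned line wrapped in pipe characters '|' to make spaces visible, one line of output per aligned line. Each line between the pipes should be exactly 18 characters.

Answer: | how silver plane |
|  pharmacy metal  |
|  been language   |
|  laser dust for  |
|rice stop hospital|

Derivation:
Line 1: ['how', 'silver', 'plane'] (min_width=16, slack=2)
Line 2: ['pharmacy', 'metal'] (min_width=14, slack=4)
Line 3: ['been', 'language'] (min_width=13, slack=5)
Line 4: ['laser', 'dust', 'for'] (min_width=14, slack=4)
Line 5: ['rice', 'stop', 'hospital'] (min_width=18, slack=0)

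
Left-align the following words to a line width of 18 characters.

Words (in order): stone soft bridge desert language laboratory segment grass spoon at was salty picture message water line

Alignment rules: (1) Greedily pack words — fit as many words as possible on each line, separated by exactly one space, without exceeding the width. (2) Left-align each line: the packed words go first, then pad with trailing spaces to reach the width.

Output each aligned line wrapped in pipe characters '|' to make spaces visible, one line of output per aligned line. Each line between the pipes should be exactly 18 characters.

Line 1: ['stone', 'soft', 'bridge'] (min_width=17, slack=1)
Line 2: ['desert', 'language'] (min_width=15, slack=3)
Line 3: ['laboratory', 'segment'] (min_width=18, slack=0)
Line 4: ['grass', 'spoon', 'at', 'was'] (min_width=18, slack=0)
Line 5: ['salty', 'picture'] (min_width=13, slack=5)
Line 6: ['message', 'water', 'line'] (min_width=18, slack=0)

Answer: |stone soft bridge |
|desert language   |
|laboratory segment|
|grass spoon at was|
|salty picture     |
|message water line|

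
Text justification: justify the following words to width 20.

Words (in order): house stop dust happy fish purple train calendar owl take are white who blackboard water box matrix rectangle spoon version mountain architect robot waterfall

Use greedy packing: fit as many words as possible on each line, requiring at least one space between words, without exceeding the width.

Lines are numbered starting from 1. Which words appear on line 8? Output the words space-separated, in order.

Answer: mountain architect

Derivation:
Line 1: ['house', 'stop', 'dust'] (min_width=15, slack=5)
Line 2: ['happy', 'fish', 'purple'] (min_width=17, slack=3)
Line 3: ['train', 'calendar', 'owl'] (min_width=18, slack=2)
Line 4: ['take', 'are', 'white', 'who'] (min_width=18, slack=2)
Line 5: ['blackboard', 'water', 'box'] (min_width=20, slack=0)
Line 6: ['matrix', 'rectangle'] (min_width=16, slack=4)
Line 7: ['spoon', 'version'] (min_width=13, slack=7)
Line 8: ['mountain', 'architect'] (min_width=18, slack=2)
Line 9: ['robot', 'waterfall'] (min_width=15, slack=5)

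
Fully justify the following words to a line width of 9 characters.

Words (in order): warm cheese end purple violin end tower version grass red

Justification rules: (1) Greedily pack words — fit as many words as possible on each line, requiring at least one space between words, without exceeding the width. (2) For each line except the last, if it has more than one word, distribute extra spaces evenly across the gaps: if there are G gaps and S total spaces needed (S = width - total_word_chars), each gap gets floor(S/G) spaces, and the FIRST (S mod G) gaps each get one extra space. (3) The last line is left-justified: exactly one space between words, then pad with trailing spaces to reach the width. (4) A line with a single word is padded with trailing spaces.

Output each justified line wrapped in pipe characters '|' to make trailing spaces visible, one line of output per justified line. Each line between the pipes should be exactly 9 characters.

Line 1: ['warm'] (min_width=4, slack=5)
Line 2: ['cheese'] (min_width=6, slack=3)
Line 3: ['end'] (min_width=3, slack=6)
Line 4: ['purple'] (min_width=6, slack=3)
Line 5: ['violin'] (min_width=6, slack=3)
Line 6: ['end', 'tower'] (min_width=9, slack=0)
Line 7: ['version'] (min_width=7, slack=2)
Line 8: ['grass', 'red'] (min_width=9, slack=0)

Answer: |warm     |
|cheese   |
|end      |
|purple   |
|violin   |
|end tower|
|version  |
|grass red|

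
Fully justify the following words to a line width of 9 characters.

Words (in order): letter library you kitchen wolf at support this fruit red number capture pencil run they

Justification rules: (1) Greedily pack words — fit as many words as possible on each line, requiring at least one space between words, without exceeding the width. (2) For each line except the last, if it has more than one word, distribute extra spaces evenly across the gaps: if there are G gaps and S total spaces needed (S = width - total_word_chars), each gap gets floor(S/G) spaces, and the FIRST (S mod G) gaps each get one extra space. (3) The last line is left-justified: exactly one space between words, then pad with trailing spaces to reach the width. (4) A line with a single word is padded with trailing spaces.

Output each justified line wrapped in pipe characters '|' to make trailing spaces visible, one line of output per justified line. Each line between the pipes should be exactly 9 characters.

Answer: |letter   |
|library  |
|you      |
|kitchen  |
|wolf   at|
|support  |
|this     |
|fruit red|
|number   |
|capture  |
|pencil   |
|run they |

Derivation:
Line 1: ['letter'] (min_width=6, slack=3)
Line 2: ['library'] (min_width=7, slack=2)
Line 3: ['you'] (min_width=3, slack=6)
Line 4: ['kitchen'] (min_width=7, slack=2)
Line 5: ['wolf', 'at'] (min_width=7, slack=2)
Line 6: ['support'] (min_width=7, slack=2)
Line 7: ['this'] (min_width=4, slack=5)
Line 8: ['fruit', 'red'] (min_width=9, slack=0)
Line 9: ['number'] (min_width=6, slack=3)
Line 10: ['capture'] (min_width=7, slack=2)
Line 11: ['pencil'] (min_width=6, slack=3)
Line 12: ['run', 'they'] (min_width=8, slack=1)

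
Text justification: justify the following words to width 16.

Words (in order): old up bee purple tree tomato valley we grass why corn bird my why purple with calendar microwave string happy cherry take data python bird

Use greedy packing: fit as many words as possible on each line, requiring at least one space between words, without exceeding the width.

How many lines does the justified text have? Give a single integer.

Answer: 11

Derivation:
Line 1: ['old', 'up', 'bee'] (min_width=10, slack=6)
Line 2: ['purple', 'tree'] (min_width=11, slack=5)
Line 3: ['tomato', 'valley', 'we'] (min_width=16, slack=0)
Line 4: ['grass', 'why', 'corn'] (min_width=14, slack=2)
Line 5: ['bird', 'my', 'why'] (min_width=11, slack=5)
Line 6: ['purple', 'with'] (min_width=11, slack=5)
Line 7: ['calendar'] (min_width=8, slack=8)
Line 8: ['microwave', 'string'] (min_width=16, slack=0)
Line 9: ['happy', 'cherry'] (min_width=12, slack=4)
Line 10: ['take', 'data', 'python'] (min_width=16, slack=0)
Line 11: ['bird'] (min_width=4, slack=12)
Total lines: 11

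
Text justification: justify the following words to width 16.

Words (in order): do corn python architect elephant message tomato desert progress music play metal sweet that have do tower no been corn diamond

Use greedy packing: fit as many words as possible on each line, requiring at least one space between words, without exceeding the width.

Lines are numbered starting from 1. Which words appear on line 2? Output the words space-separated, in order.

Answer: architect

Derivation:
Line 1: ['do', 'corn', 'python'] (min_width=14, slack=2)
Line 2: ['architect'] (min_width=9, slack=7)
Line 3: ['elephant', 'message'] (min_width=16, slack=0)
Line 4: ['tomato', 'desert'] (min_width=13, slack=3)
Line 5: ['progress', 'music'] (min_width=14, slack=2)
Line 6: ['play', 'metal', 'sweet'] (min_width=16, slack=0)
Line 7: ['that', 'have', 'do'] (min_width=12, slack=4)
Line 8: ['tower', 'no', 'been'] (min_width=13, slack=3)
Line 9: ['corn', 'diamond'] (min_width=12, slack=4)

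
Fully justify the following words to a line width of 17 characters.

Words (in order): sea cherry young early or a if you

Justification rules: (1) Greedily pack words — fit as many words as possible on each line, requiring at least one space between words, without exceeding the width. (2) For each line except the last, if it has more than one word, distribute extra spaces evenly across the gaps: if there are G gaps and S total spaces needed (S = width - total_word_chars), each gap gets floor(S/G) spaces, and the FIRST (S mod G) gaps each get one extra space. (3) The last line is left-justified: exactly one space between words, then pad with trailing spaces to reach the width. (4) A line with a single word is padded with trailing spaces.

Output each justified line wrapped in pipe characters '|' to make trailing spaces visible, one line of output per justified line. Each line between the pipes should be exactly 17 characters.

Line 1: ['sea', 'cherry', 'young'] (min_width=16, slack=1)
Line 2: ['early', 'or', 'a', 'if', 'you'] (min_width=17, slack=0)

Answer: |sea  cherry young|
|early or a if you|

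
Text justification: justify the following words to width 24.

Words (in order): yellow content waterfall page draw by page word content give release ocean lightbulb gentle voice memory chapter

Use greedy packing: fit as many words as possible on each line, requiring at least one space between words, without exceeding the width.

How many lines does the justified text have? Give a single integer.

Answer: 5

Derivation:
Line 1: ['yellow', 'content', 'waterfall'] (min_width=24, slack=0)
Line 2: ['page', 'draw', 'by', 'page', 'word'] (min_width=22, slack=2)
Line 3: ['content', 'give', 'release'] (min_width=20, slack=4)
Line 4: ['ocean', 'lightbulb', 'gentle'] (min_width=22, slack=2)
Line 5: ['voice', 'memory', 'chapter'] (min_width=20, slack=4)
Total lines: 5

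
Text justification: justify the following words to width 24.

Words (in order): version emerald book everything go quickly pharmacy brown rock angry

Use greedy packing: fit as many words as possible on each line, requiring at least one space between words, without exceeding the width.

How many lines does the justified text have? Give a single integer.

Answer: 4

Derivation:
Line 1: ['version', 'emerald', 'book'] (min_width=20, slack=4)
Line 2: ['everything', 'go', 'quickly'] (min_width=21, slack=3)
Line 3: ['pharmacy', 'brown', 'rock'] (min_width=19, slack=5)
Line 4: ['angry'] (min_width=5, slack=19)
Total lines: 4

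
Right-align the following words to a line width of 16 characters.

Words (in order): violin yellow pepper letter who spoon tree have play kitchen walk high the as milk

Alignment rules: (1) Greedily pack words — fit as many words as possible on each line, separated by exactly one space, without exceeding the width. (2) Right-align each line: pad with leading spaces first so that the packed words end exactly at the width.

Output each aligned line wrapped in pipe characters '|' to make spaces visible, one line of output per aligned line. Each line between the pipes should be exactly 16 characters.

Answer: |   violin yellow|
|   pepper letter|
|  who spoon tree|
|       have play|
|    kitchen walk|
|high the as milk|

Derivation:
Line 1: ['violin', 'yellow'] (min_width=13, slack=3)
Line 2: ['pepper', 'letter'] (min_width=13, slack=3)
Line 3: ['who', 'spoon', 'tree'] (min_width=14, slack=2)
Line 4: ['have', 'play'] (min_width=9, slack=7)
Line 5: ['kitchen', 'walk'] (min_width=12, slack=4)
Line 6: ['high', 'the', 'as', 'milk'] (min_width=16, slack=0)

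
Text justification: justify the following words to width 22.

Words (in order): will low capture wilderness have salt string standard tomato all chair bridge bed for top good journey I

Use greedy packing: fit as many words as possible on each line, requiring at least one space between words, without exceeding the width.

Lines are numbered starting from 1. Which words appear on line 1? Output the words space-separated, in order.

Line 1: ['will', 'low', 'capture'] (min_width=16, slack=6)
Line 2: ['wilderness', 'have', 'salt'] (min_width=20, slack=2)
Line 3: ['string', 'standard', 'tomato'] (min_width=22, slack=0)
Line 4: ['all', 'chair', 'bridge', 'bed'] (min_width=20, slack=2)
Line 5: ['for', 'top', 'good', 'journey', 'I'] (min_width=22, slack=0)

Answer: will low capture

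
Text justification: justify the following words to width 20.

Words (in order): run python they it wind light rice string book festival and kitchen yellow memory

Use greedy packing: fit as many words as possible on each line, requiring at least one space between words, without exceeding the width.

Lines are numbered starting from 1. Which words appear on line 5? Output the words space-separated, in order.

Answer: memory

Derivation:
Line 1: ['run', 'python', 'they', 'it'] (min_width=18, slack=2)
Line 2: ['wind', 'light', 'rice'] (min_width=15, slack=5)
Line 3: ['string', 'book', 'festival'] (min_width=20, slack=0)
Line 4: ['and', 'kitchen', 'yellow'] (min_width=18, slack=2)
Line 5: ['memory'] (min_width=6, slack=14)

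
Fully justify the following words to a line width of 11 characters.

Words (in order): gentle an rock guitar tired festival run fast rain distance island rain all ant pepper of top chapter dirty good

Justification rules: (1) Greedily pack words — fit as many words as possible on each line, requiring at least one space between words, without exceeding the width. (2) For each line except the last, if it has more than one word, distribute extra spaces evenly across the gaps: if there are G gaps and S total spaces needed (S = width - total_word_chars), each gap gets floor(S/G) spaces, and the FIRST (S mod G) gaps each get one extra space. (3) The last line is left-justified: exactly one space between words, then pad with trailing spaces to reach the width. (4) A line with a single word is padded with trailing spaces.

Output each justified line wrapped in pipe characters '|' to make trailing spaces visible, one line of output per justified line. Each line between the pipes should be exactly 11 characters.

Line 1: ['gentle', 'an'] (min_width=9, slack=2)
Line 2: ['rock', 'guitar'] (min_width=11, slack=0)
Line 3: ['tired'] (min_width=5, slack=6)
Line 4: ['festival'] (min_width=8, slack=3)
Line 5: ['run', 'fast'] (min_width=8, slack=3)
Line 6: ['rain'] (min_width=4, slack=7)
Line 7: ['distance'] (min_width=8, slack=3)
Line 8: ['island', 'rain'] (min_width=11, slack=0)
Line 9: ['all', 'ant'] (min_width=7, slack=4)
Line 10: ['pepper', 'of'] (min_width=9, slack=2)
Line 11: ['top', 'chapter'] (min_width=11, slack=0)
Line 12: ['dirty', 'good'] (min_width=10, slack=1)

Answer: |gentle   an|
|rock guitar|
|tired      |
|festival   |
|run    fast|
|rain       |
|distance   |
|island rain|
|all     ant|
|pepper   of|
|top chapter|
|dirty good |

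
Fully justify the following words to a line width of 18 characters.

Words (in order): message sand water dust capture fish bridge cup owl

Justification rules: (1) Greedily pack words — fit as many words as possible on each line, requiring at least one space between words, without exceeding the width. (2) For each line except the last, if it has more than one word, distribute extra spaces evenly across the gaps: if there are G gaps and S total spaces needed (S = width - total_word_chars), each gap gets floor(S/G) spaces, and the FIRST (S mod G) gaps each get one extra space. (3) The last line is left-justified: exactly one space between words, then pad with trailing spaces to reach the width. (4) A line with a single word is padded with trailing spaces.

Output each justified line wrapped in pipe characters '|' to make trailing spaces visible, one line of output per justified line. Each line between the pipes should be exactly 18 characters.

Line 1: ['message', 'sand', 'water'] (min_width=18, slack=0)
Line 2: ['dust', 'capture', 'fish'] (min_width=17, slack=1)
Line 3: ['bridge', 'cup', 'owl'] (min_width=14, slack=4)

Answer: |message sand water|
|dust  capture fish|
|bridge cup owl    |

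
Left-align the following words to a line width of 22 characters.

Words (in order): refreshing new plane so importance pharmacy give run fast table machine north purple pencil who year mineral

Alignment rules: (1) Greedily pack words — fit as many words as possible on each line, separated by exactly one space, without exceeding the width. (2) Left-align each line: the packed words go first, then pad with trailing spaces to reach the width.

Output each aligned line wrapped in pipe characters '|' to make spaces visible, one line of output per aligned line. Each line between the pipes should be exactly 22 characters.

Answer: |refreshing new plane  |
|so importance pharmacy|
|give run fast table   |
|machine north purple  |
|pencil who year       |
|mineral               |

Derivation:
Line 1: ['refreshing', 'new', 'plane'] (min_width=20, slack=2)
Line 2: ['so', 'importance', 'pharmacy'] (min_width=22, slack=0)
Line 3: ['give', 'run', 'fast', 'table'] (min_width=19, slack=3)
Line 4: ['machine', 'north', 'purple'] (min_width=20, slack=2)
Line 5: ['pencil', 'who', 'year'] (min_width=15, slack=7)
Line 6: ['mineral'] (min_width=7, slack=15)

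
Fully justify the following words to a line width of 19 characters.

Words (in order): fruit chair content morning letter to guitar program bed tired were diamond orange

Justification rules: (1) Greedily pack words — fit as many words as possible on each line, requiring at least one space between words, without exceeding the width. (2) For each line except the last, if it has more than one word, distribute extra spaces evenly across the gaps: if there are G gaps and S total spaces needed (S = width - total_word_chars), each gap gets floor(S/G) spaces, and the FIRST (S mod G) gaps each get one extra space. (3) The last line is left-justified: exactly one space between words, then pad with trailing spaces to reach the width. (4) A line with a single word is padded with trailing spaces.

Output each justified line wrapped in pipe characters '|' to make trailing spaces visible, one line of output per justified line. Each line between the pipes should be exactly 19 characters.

Line 1: ['fruit', 'chair', 'content'] (min_width=19, slack=0)
Line 2: ['morning', 'letter', 'to'] (min_width=17, slack=2)
Line 3: ['guitar', 'program', 'bed'] (min_width=18, slack=1)
Line 4: ['tired', 'were', 'diamond'] (min_width=18, slack=1)
Line 5: ['orange'] (min_width=6, slack=13)

Answer: |fruit chair content|
|morning  letter  to|
|guitar  program bed|
|tired  were diamond|
|orange             |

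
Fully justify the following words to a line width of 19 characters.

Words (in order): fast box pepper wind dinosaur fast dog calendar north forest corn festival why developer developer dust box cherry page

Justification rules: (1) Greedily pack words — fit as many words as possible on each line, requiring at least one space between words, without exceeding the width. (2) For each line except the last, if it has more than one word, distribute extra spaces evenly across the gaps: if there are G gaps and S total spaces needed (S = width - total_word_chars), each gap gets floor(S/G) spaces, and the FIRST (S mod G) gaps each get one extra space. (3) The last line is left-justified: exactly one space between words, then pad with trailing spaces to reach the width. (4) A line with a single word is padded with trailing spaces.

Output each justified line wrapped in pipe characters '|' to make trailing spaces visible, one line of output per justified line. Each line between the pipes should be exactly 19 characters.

Answer: |fast   box   pepper|
|wind  dinosaur fast|
|dog  calendar north|
|forest         corn|
|festival        why|
|developer developer|
|dust   box   cherry|
|page               |

Derivation:
Line 1: ['fast', 'box', 'pepper'] (min_width=15, slack=4)
Line 2: ['wind', 'dinosaur', 'fast'] (min_width=18, slack=1)
Line 3: ['dog', 'calendar', 'north'] (min_width=18, slack=1)
Line 4: ['forest', 'corn'] (min_width=11, slack=8)
Line 5: ['festival', 'why'] (min_width=12, slack=7)
Line 6: ['developer', 'developer'] (min_width=19, slack=0)
Line 7: ['dust', 'box', 'cherry'] (min_width=15, slack=4)
Line 8: ['page'] (min_width=4, slack=15)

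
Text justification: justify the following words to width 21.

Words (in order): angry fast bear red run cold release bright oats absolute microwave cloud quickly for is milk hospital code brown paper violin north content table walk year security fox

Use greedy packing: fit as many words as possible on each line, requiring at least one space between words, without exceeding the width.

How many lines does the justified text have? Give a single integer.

Answer: 9

Derivation:
Line 1: ['angry', 'fast', 'bear', 'red'] (min_width=19, slack=2)
Line 2: ['run', 'cold', 'release'] (min_width=16, slack=5)
Line 3: ['bright', 'oats', 'absolute'] (min_width=20, slack=1)
Line 4: ['microwave', 'cloud'] (min_width=15, slack=6)
Line 5: ['quickly', 'for', 'is', 'milk'] (min_width=19, slack=2)
Line 6: ['hospital', 'code', 'brown'] (min_width=19, slack=2)
Line 7: ['paper', 'violin', 'north'] (min_width=18, slack=3)
Line 8: ['content', 'table', 'walk'] (min_width=18, slack=3)
Line 9: ['year', 'security', 'fox'] (min_width=17, slack=4)
Total lines: 9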